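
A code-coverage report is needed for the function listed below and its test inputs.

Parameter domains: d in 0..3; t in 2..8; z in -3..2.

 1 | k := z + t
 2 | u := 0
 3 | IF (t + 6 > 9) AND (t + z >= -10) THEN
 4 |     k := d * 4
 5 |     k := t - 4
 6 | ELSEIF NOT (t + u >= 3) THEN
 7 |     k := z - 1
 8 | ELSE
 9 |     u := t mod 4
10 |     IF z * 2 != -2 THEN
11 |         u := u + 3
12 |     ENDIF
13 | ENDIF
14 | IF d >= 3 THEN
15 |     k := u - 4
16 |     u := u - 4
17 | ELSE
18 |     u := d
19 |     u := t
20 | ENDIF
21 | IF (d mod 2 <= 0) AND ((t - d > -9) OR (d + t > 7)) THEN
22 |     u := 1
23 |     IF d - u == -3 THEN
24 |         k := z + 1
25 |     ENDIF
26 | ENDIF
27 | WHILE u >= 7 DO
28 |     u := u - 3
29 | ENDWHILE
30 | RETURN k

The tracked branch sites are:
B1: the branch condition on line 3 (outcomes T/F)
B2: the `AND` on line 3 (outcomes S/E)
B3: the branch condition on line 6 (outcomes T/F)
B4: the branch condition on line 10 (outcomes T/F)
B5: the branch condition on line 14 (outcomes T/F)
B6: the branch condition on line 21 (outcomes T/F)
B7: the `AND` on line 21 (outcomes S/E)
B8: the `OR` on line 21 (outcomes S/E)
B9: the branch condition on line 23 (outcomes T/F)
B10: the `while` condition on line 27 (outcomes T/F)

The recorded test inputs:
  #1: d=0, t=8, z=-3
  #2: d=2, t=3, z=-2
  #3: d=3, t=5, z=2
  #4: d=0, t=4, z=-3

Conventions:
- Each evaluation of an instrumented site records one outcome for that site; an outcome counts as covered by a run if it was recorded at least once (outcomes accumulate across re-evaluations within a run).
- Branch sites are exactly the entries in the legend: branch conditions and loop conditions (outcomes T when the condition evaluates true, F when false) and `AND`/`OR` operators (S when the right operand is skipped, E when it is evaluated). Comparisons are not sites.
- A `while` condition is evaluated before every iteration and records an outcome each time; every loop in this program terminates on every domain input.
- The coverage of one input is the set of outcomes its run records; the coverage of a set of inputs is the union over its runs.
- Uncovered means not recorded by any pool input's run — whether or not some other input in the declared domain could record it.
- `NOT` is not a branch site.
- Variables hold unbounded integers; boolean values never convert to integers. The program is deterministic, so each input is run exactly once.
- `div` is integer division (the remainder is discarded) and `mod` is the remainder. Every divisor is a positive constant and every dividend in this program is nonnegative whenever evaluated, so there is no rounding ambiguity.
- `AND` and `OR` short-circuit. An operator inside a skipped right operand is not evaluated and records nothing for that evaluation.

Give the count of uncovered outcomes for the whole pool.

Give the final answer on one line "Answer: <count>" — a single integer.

#1 (d=0, t=8, z=-3) -> B2->E, B1->T, B5->F, B7->E, B8->S, B6->T, B9->F, B10->F; covered: B1=T, B2=E, B5=F, B6=T, B7=E, B8=S, B9=F, B10=F
#2 (d=2, t=3, z=-2) -> B2->S, B1->F, B3->F, B4->T, B5->F, B7->E, B8->S, B6->T, B9->F, B10->F; covered: B1=F, B2=S, B3=F, B4=T, B5=F, B6=T, B7=E, B8=S, B9=F, B10=F
#3 (d=3, t=5, z=2) -> B2->E, B1->T, B5->T, B7->S, B6->F, B10->F; covered: B1=T, B2=E, B5=T, B6=F, B7=S, B10=F
#4 (d=0, t=4, z=-3) -> B2->E, B1->T, B5->F, B7->E, B8->S, B6->T, B9->F, B10->F; covered: B1=T, B2=E, B5=F, B6=T, B7=E, B8=S, B9=F, B10=F
union over the pool: B1=T, B1=F, B2=S, B2=E, B3=F, B4=T, B5=T, B5=F, B6=T, B6=F, B7=S, B7=E, B8=S, B9=F, B10=F
uncovered (5 of 20): B3=T, B4=F, B8=E, B9=T, B10=T

Answer: 5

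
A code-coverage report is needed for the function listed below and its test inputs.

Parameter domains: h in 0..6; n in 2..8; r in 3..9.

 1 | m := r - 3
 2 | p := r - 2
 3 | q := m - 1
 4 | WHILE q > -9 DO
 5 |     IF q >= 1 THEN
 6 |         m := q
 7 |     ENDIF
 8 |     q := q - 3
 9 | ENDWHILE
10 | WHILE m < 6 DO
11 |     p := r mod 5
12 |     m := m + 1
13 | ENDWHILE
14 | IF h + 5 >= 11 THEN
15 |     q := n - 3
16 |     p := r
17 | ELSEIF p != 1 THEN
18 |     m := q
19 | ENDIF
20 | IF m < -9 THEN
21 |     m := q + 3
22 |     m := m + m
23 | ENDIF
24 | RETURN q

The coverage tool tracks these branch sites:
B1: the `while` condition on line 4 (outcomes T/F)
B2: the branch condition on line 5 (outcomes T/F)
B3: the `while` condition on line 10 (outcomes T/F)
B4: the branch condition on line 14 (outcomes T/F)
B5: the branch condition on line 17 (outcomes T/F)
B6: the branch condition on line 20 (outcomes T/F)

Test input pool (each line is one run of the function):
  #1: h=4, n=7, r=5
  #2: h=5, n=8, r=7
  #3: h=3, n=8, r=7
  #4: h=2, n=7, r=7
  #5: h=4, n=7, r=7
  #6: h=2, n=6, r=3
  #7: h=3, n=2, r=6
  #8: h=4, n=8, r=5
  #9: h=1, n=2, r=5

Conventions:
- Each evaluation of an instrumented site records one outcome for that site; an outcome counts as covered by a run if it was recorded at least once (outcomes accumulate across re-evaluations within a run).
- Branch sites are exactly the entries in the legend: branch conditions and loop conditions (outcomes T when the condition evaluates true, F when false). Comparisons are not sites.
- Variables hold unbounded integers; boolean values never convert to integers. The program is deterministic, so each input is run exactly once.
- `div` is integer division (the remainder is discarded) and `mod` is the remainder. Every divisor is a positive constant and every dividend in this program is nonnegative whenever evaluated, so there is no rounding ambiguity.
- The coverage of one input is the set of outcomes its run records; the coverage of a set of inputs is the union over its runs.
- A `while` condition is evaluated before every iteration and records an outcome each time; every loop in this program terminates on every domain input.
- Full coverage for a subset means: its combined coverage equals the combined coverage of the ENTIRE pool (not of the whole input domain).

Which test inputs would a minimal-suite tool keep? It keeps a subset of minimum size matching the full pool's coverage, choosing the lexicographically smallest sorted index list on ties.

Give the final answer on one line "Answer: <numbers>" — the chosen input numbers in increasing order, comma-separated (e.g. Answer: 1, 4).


input #1, h=4, n=7, r=5: outcomes B1=T, B1=F, B2=T, B2=F, B3=T, B3=F, B4=F, B5=T, B6=T
input #2, h=5, n=8, r=7: outcomes B1=T, B1=F, B2=T, B2=F, B3=T, B3=F, B4=F, B5=T, B6=F
input #3, h=3, n=8, r=7: outcomes B1=T, B1=F, B2=T, B2=F, B3=T, B3=F, B4=F, B5=T, B6=F
input #4, h=2, n=7, r=7: outcomes B1=T, B1=F, B2=T, B2=F, B3=T, B3=F, B4=F, B5=T, B6=F
input #5, h=4, n=7, r=7: outcomes B1=T, B1=F, B2=T, B2=F, B3=T, B3=F, B4=F, B5=T, B6=F
input #6, h=2, n=6, r=3: outcomes B1=T, B1=F, B2=F, B3=T, B3=F, B4=F, B5=T, B6=T
input #7, h=3, n=2, r=6: outcomes B1=T, B1=F, B2=T, B2=F, B3=T, B3=F, B4=F, B5=F, B6=F
input #8, h=4, n=8, r=5: outcomes B1=T, B1=F, B2=T, B2=F, B3=T, B3=F, B4=F, B5=T, B6=T
input #9, h=1, n=2, r=5: outcomes B1=T, B1=F, B2=T, B2=F, B3=T, B3=F, B4=F, B5=T, B6=T
pool-wide coverage (11 outcomes): B1=T, B1=F, B2=T, B2=F, B3=T, B3=F, B4=F, B5=T, B5=F, B6=T, B6=F
no size-1 subset reaches all 11 outcomes (best union: 9/11)
size 2: inputs {1, 7} cover all 11 outcomes, and no lexicographically smaller subset of this size does
Answer: 1, 7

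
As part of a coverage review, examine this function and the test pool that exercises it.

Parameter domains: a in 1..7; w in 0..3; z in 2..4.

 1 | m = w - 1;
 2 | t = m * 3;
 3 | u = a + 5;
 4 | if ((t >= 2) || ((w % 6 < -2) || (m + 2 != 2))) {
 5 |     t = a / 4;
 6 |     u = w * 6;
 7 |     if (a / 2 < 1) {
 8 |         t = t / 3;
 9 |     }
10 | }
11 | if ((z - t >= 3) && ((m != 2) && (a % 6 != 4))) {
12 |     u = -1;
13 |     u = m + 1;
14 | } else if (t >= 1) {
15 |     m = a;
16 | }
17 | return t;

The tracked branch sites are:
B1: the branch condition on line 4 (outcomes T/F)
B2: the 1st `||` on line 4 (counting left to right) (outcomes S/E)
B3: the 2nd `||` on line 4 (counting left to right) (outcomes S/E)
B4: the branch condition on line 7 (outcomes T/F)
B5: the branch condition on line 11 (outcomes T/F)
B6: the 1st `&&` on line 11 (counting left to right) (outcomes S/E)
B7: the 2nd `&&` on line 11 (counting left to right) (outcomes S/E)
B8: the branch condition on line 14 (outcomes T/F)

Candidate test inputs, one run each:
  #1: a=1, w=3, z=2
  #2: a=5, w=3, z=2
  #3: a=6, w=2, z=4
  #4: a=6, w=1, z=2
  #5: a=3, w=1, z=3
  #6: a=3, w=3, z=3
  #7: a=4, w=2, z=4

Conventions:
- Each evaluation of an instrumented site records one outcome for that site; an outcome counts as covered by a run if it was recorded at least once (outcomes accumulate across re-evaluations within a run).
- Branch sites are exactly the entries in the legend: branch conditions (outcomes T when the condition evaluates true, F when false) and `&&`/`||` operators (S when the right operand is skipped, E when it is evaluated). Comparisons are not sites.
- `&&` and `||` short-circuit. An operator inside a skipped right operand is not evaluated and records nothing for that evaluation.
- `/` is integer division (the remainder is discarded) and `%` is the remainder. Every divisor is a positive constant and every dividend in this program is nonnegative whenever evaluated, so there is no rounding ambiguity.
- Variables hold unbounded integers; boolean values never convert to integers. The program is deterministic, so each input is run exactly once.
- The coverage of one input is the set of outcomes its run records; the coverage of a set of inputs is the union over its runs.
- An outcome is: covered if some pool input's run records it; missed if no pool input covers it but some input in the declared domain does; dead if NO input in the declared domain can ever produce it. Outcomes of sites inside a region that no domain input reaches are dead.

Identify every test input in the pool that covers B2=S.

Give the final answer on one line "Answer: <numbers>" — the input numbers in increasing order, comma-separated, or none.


input #1 (a=1, w=3, z=2): covers B2=S
input #2 (a=5, w=3, z=2): covers B2=S
input #3 (a=6, w=2, z=4): covers B2=S
input #4 (a=6, w=1, z=2): misses B2=S
input #5 (a=3, w=1, z=3): misses B2=S
input #6 (a=3, w=3, z=3): covers B2=S
input #7 (a=4, w=2, z=4): covers B2=S
Answer: 1, 2, 3, 6, 7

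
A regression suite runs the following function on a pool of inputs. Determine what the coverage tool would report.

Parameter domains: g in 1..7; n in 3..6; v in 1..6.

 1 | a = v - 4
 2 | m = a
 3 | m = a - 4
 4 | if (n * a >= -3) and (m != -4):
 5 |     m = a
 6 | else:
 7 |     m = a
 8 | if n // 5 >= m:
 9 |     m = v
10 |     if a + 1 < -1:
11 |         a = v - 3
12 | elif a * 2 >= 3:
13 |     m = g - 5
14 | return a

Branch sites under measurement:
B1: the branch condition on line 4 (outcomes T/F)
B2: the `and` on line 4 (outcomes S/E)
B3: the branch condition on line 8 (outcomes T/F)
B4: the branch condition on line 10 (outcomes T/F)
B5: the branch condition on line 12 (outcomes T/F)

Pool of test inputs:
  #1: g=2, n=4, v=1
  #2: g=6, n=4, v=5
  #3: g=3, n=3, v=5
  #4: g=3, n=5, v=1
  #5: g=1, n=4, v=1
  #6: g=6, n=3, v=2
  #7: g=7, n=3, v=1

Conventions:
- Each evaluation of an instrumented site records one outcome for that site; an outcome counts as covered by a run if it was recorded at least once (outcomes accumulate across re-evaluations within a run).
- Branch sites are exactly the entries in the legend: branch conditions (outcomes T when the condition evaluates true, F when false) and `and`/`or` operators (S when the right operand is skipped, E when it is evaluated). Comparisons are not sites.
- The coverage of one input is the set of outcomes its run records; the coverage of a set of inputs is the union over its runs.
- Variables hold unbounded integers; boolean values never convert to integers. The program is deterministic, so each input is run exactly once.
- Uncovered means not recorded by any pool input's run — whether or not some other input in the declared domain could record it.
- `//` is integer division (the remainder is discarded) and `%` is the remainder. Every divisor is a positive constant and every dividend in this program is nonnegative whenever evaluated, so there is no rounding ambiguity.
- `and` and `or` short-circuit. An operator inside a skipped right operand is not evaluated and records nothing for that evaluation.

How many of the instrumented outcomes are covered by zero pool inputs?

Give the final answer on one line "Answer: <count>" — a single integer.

#1 (g=2, n=4, v=1) -> B2->S, B1->F, B3->T, B4->T; covered: B1=F, B2=S, B3=T, B4=T
#2 (g=6, n=4, v=5) -> B2->E, B1->T, B3->F, B5->F; covered: B1=T, B2=E, B3=F, B5=F
#3 (g=3, n=3, v=5) -> B2->E, B1->T, B3->F, B5->F; covered: B1=T, B2=E, B3=F, B5=F
#4 (g=3, n=5, v=1) -> B2->S, B1->F, B3->T, B4->T; covered: B1=F, B2=S, B3=T, B4=T
#5 (g=1, n=4, v=1) -> B2->S, B1->F, B3->T, B4->T; covered: B1=F, B2=S, B3=T, B4=T
#6 (g=6, n=3, v=2) -> B2->S, B1->F, B3->T, B4->F; covered: B1=F, B2=S, B3=T, B4=F
#7 (g=7, n=3, v=1) -> B2->S, B1->F, B3->T, B4->T; covered: B1=F, B2=S, B3=T, B4=T
union over the pool: B1=T, B1=F, B2=S, B2=E, B3=T, B3=F, B4=T, B4=F, B5=F
uncovered (1 of 10): B5=T

Answer: 1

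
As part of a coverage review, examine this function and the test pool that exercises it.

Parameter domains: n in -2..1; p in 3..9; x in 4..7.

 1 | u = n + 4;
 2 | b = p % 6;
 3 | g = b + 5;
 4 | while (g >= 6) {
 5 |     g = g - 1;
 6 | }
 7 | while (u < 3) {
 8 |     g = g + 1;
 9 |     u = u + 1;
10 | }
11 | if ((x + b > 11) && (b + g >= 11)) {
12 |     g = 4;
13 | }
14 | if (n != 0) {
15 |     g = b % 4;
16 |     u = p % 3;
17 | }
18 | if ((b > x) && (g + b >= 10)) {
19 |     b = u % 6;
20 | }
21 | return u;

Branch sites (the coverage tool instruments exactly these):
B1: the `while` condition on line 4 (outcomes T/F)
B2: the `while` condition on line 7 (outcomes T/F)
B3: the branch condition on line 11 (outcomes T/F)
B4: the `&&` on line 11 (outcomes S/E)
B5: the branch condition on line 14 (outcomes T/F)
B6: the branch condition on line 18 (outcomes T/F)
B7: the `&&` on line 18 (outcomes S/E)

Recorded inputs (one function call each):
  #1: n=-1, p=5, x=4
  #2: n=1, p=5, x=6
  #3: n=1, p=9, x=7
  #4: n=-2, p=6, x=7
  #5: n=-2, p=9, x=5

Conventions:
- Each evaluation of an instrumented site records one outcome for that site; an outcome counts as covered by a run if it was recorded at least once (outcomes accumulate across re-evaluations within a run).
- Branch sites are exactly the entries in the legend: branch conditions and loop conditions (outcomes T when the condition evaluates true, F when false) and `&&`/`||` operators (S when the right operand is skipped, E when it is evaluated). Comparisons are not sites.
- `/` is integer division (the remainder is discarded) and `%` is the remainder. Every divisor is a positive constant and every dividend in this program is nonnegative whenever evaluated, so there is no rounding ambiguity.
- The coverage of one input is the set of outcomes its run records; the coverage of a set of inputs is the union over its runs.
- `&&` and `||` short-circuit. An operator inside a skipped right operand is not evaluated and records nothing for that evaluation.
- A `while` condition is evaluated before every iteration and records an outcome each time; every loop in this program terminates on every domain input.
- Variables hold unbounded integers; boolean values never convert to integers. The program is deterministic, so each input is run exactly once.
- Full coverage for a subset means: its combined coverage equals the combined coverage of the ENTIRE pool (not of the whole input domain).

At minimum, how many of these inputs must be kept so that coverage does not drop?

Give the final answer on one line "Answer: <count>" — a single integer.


test 1 (n=-1, p=5, x=4) hits B1=T, B1=F, B2=F, B3=F, B4=S, B5=T, B6=F, B7=E
test 2 (n=1, p=5, x=6) hits B1=T, B1=F, B2=F, B3=F, B4=S, B5=T, B6=F, B7=S
test 3 (n=1, p=9, x=7) hits B1=T, B1=F, B2=F, B3=F, B4=S, B5=T, B6=F, B7=S
test 4 (n=-2, p=6, x=7) hits B1=F, B2=T, B2=F, B3=F, B4=S, B5=T, B6=F, B7=S
test 5 (n=-2, p=9, x=5) hits B1=T, B1=F, B2=T, B2=F, B3=F, B4=S, B5=T, B6=F, B7=S
the full pool covers 10 outcomes: B1=T, B1=F, B2=T, B2=F, B3=F, B4=S, B5=T, B6=F, B7=S, B7=E
checked all size-1 subsets: none covers 10 outcomes (max 9/10)
inputs {1, 4} (size 2) cover everything; no size-2 subset with a lexicographically smaller index list covers all 10
Answer: 2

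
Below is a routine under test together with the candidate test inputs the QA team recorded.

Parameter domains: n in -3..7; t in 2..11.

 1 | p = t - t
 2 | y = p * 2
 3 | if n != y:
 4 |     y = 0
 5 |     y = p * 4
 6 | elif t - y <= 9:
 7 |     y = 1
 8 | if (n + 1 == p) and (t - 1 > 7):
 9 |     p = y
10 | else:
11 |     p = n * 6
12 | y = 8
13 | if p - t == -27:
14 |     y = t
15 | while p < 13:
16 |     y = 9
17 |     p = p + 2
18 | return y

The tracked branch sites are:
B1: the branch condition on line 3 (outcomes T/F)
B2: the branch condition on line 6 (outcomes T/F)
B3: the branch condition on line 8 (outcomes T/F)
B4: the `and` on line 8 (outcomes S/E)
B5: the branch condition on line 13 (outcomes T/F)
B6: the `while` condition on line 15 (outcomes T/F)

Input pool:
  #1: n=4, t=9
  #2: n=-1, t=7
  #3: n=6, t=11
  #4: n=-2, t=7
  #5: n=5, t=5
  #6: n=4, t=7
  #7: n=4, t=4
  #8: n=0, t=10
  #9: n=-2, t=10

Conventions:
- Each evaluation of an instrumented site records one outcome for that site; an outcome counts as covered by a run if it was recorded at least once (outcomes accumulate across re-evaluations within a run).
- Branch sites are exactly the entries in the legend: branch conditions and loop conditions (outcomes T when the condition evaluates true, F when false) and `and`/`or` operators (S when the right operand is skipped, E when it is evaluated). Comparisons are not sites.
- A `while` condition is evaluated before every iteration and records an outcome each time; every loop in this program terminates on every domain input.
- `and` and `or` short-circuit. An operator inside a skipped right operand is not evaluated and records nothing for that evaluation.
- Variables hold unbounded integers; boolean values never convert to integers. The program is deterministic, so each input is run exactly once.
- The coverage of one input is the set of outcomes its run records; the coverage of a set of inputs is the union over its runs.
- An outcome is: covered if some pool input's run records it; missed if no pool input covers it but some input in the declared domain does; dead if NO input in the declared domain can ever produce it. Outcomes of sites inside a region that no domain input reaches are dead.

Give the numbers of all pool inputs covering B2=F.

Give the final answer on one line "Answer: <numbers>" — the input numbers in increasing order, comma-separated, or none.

input #1 (n=4, t=9): never hits B2=F
input #2 (n=-1, t=7): never hits B2=F
input #3 (n=6, t=11): never hits B2=F
input #4 (n=-2, t=7): never hits B2=F
input #5 (n=5, t=5): never hits B2=F
input #6 (n=4, t=7): never hits B2=F
input #7 (n=4, t=4): never hits B2=F
input #8 (n=0, t=10): hits B2=F
input #9 (n=-2, t=10): never hits B2=F

Answer: 8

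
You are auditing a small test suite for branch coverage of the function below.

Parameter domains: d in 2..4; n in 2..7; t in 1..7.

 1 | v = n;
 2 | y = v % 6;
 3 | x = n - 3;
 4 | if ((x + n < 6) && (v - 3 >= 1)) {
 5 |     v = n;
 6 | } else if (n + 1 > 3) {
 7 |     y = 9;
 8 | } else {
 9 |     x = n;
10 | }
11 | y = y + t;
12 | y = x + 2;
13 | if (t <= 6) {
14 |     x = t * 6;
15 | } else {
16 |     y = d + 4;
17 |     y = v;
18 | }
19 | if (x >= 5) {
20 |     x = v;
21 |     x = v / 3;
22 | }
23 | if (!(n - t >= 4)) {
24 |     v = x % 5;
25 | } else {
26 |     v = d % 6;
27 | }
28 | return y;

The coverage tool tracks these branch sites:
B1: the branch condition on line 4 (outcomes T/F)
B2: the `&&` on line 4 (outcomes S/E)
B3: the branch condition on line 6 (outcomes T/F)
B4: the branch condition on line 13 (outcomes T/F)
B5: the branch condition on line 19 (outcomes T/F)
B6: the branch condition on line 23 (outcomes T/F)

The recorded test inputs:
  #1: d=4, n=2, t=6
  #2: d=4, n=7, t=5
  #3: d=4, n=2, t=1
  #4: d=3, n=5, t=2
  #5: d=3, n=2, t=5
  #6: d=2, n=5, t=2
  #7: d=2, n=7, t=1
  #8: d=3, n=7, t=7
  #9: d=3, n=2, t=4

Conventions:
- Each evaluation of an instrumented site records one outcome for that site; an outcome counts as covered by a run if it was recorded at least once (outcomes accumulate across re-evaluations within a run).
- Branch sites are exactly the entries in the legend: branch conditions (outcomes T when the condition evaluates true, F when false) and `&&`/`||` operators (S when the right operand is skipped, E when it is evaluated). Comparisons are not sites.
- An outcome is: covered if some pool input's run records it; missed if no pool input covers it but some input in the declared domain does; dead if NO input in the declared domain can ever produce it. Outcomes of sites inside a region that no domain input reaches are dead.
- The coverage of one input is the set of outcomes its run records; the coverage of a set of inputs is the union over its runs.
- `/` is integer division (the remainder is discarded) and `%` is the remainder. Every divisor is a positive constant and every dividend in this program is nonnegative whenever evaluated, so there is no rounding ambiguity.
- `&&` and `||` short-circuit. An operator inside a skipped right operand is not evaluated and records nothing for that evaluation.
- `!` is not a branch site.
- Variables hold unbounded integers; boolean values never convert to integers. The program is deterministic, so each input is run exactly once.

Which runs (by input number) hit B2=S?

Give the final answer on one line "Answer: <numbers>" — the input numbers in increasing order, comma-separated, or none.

input #1 (d=4, n=2, t=6): never hits B2=S
input #2 (d=4, n=7, t=5): hits B2=S
input #3 (d=4, n=2, t=1): never hits B2=S
input #4 (d=3, n=5, t=2): hits B2=S
input #5 (d=3, n=2, t=5): never hits B2=S
input #6 (d=2, n=5, t=2): hits B2=S
input #7 (d=2, n=7, t=1): hits B2=S
input #8 (d=3, n=7, t=7): hits B2=S
input #9 (d=3, n=2, t=4): never hits B2=S

Answer: 2, 4, 6, 7, 8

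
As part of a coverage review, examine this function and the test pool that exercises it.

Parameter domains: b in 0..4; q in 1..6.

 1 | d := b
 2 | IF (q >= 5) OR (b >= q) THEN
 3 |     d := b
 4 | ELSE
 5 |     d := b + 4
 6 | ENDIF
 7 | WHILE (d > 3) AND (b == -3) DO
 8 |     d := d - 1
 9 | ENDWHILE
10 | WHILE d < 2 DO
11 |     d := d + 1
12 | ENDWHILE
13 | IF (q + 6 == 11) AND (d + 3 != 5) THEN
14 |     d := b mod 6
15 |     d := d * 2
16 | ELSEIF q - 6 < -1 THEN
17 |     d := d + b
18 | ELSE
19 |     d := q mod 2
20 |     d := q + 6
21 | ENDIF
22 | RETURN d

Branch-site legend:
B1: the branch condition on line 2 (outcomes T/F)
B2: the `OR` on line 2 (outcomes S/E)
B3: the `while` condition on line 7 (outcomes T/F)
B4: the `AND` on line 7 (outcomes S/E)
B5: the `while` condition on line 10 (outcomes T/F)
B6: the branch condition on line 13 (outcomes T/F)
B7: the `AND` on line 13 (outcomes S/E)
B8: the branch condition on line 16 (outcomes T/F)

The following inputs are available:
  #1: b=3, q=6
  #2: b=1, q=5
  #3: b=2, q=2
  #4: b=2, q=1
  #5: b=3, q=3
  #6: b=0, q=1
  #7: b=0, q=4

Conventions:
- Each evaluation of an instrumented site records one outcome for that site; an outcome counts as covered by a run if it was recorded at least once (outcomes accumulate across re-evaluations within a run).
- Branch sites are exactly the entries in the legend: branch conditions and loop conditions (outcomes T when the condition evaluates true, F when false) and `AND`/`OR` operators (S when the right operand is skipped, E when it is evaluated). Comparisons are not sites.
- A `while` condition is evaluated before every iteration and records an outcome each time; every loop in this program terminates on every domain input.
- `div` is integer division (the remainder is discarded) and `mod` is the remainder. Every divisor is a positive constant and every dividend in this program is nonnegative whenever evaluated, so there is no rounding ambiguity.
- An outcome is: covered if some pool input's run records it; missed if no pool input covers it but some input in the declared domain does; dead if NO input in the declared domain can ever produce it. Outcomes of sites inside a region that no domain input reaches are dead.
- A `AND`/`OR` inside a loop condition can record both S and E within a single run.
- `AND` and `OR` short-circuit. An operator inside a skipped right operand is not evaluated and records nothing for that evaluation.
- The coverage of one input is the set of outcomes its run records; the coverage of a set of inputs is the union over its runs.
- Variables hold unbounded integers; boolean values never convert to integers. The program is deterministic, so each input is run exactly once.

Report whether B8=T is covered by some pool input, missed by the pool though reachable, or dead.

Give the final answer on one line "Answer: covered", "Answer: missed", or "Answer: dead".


B8=T is recorded by pool input(s) 3, 4, 5, 6, 7 -> covered
Answer: covered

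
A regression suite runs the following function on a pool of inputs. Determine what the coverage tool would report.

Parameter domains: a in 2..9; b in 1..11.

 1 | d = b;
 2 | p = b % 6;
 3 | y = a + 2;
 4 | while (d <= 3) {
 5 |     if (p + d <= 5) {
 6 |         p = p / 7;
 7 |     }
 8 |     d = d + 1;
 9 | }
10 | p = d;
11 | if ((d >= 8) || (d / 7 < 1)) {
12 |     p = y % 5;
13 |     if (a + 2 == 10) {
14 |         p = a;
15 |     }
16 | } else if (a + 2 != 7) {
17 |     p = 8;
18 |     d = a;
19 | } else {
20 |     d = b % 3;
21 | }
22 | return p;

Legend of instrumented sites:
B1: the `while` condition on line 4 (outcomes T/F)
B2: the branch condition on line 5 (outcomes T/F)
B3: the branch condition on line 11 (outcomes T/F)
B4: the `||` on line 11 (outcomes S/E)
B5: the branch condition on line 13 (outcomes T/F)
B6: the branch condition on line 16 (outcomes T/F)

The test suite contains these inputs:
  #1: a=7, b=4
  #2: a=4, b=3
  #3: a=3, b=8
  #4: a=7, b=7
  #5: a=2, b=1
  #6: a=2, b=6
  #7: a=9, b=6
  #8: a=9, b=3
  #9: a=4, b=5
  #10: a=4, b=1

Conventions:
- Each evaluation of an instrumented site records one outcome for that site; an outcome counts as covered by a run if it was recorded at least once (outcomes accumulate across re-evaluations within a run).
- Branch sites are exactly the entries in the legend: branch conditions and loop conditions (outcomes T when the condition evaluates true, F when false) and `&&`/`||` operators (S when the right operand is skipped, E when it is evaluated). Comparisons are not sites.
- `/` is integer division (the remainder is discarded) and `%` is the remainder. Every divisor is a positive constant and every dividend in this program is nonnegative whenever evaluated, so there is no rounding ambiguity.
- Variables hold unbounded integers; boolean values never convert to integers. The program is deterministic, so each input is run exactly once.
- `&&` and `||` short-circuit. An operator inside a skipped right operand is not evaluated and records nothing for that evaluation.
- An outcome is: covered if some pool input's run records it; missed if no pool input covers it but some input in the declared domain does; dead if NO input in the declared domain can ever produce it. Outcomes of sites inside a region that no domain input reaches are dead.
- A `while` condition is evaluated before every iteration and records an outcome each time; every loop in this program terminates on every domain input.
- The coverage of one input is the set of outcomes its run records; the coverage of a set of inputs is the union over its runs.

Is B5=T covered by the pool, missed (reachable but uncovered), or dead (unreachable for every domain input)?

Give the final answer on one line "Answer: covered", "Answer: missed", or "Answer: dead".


no pool input records B5=T
but domain input (a=8, b=1) does record it -> reachable, so missed
Answer: missed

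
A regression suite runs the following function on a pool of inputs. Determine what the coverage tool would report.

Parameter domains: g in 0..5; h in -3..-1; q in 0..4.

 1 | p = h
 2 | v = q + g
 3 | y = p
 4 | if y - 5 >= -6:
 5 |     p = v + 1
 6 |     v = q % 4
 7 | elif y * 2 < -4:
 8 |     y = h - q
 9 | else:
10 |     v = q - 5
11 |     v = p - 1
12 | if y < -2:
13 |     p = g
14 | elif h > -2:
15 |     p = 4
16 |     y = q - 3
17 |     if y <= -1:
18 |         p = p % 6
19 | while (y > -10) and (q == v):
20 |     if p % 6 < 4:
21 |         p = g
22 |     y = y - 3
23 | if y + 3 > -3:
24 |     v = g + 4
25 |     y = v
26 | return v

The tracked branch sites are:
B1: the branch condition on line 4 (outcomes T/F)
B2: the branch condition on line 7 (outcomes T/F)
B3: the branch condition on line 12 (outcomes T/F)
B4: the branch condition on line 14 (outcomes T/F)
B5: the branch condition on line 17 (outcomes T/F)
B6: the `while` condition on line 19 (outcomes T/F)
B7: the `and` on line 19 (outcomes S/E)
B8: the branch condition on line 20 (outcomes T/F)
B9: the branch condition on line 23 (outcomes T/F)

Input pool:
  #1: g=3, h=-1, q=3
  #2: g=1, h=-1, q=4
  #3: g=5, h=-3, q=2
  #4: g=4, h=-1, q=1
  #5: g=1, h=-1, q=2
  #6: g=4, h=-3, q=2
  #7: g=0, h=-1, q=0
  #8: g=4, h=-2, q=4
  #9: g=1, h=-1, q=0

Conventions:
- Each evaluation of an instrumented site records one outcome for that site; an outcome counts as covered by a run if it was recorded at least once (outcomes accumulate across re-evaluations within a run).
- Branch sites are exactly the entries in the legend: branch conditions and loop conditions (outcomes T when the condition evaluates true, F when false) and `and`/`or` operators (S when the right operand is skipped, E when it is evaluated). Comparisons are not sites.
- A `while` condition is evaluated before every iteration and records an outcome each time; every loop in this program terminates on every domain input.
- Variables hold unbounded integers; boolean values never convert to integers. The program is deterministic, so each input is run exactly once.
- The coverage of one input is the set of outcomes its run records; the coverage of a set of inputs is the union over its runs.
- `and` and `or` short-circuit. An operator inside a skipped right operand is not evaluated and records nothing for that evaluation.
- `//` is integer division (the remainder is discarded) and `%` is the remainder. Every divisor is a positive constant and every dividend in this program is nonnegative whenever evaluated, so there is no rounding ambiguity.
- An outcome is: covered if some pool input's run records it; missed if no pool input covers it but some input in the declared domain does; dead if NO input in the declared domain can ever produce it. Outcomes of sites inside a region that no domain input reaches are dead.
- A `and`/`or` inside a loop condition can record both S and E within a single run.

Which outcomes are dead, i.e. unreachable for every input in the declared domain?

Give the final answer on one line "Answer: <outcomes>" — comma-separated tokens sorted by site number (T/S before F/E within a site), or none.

exhaustive pass over the 90-input domain:
  reachable outcomes have witnesses, e.g. B1=T (e.g. g=0, h=-1, q=0), B1=F (e.g. g=0, h=-3, q=0), B2=T (e.g. g=0, h=-3, q=0), B2=F (e.g. g=0, h=-2, q=0)

Answer: none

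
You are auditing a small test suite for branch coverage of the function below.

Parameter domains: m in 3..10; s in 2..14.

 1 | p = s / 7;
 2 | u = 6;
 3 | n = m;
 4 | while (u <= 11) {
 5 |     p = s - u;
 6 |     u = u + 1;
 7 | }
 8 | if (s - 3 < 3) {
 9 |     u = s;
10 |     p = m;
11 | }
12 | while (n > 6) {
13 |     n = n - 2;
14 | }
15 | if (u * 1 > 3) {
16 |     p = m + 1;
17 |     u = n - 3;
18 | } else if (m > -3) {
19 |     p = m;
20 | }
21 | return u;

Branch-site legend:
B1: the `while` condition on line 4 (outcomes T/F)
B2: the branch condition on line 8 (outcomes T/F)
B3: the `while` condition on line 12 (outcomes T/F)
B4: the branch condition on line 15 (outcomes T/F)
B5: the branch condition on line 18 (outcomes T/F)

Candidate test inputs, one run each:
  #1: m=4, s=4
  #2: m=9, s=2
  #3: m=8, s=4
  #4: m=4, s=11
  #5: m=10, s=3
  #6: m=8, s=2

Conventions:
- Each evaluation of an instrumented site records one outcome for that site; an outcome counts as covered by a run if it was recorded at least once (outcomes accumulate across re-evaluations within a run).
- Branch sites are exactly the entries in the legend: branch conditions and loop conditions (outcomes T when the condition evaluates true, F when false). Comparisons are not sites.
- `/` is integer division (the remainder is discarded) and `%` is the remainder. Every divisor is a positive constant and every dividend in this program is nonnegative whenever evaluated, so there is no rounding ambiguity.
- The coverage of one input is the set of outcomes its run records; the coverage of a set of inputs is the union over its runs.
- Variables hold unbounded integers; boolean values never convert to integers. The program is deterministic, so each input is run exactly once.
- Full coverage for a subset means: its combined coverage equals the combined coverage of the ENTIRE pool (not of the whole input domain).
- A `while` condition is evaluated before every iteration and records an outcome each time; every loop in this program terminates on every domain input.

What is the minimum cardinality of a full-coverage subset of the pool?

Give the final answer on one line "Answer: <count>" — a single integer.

input #1 (m=4, s=4): events B1->T, B1->T, B1->T, B1->T, B1->T, B1->T, B1->F, B2->T, B3->F, B4->T; covers B1=T, B1=F, B2=T, B3=F, B4=T
input #2 (m=9, s=2): events B1->T, B1->T, B1->T, B1->T, B1->T, B1->T, B1->F, B2->T, B3->T, B3->T, B3->F, B4->F, B5->T; covers B1=T, B1=F, B2=T, B3=T, B3=F, B4=F, B5=T
input #3 (m=8, s=4): events B1->T, B1->T, B1->T, B1->T, B1->T, B1->T, B1->F, B2->T, B3->T, B3->F, B4->T; covers B1=T, B1=F, B2=T, B3=T, B3=F, B4=T
input #4 (m=4, s=11): events B1->T, B1->T, B1->T, B1->T, B1->T, B1->T, B1->F, B2->F, B3->F, B4->T; covers B1=T, B1=F, B2=F, B3=F, B4=T
input #5 (m=10, s=3): events B1->T, B1->T, B1->T, B1->T, B1->T, B1->T, B1->F, B2->T, B3->T, B3->T, B3->F, B4->F, B5->T; covers B1=T, B1=F, B2=T, B3=T, B3=F, B4=F, B5=T
input #6 (m=8, s=2): events B1->T, B1->T, B1->T, B1->T, B1->T, B1->T, B1->F, B2->T, B3->T, B3->F, B4->F, B5->T; covers B1=T, B1=F, B2=T, B3=T, B3=F, B4=F, B5=T
together the pool reaches 9 outcomes: B1=T, B1=F, B2=T, B2=F, B3=T, B3=F, B4=T, B4=F, B5=T
size 1 is not enough: best union over all size-1 subsets is 7/9
at size 2, {2, 4} reaches all 9 outcomes; every lexicographically earlier size-2 subset fails

Answer: 2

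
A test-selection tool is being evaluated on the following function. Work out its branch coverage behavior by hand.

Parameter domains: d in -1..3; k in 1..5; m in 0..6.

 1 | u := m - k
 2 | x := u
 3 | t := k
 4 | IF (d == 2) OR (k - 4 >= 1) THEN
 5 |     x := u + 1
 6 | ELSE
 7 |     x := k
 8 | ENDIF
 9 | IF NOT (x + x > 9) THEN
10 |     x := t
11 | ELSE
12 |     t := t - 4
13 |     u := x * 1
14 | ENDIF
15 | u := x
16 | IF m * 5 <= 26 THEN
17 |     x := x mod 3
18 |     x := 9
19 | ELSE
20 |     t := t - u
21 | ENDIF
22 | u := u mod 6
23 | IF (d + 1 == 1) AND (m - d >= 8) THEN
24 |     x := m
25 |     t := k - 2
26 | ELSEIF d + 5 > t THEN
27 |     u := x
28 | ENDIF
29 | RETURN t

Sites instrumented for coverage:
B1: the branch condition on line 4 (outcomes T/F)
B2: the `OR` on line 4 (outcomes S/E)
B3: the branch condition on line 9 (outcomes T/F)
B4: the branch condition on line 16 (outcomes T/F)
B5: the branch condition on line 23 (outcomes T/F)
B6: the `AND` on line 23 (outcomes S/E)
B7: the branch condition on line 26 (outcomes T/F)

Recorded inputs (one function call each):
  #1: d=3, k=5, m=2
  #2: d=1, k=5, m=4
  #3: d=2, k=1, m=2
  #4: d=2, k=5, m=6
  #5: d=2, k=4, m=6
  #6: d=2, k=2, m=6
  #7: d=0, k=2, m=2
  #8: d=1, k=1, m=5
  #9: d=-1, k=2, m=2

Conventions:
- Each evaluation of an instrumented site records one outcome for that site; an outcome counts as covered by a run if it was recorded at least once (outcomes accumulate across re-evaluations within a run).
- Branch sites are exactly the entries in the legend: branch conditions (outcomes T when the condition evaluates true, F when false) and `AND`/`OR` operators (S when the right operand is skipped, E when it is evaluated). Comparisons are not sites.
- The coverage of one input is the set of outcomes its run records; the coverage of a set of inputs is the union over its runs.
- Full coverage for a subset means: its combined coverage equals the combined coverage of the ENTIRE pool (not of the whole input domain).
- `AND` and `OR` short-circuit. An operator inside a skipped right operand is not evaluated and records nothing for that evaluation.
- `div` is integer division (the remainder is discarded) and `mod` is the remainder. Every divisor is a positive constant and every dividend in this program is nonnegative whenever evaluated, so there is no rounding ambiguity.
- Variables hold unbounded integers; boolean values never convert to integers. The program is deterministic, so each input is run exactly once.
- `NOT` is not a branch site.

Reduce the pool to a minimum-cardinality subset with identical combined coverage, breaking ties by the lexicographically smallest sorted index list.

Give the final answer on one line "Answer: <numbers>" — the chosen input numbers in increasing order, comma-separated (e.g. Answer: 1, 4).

input #1 (d=3, k=5, m=2): events B2->E, B1->T, B3->T, B4->T, B6->S, B5->F, B7->T; covers B1=T, B2=E, B3=T, B4=T, B5=F, B6=S, B7=T
input #2 (d=1, k=5, m=4): events B2->E, B1->T, B3->T, B4->T, B6->S, B5->F, B7->T; covers B1=T, B2=E, B3=T, B4=T, B5=F, B6=S, B7=T
input #3 (d=2, k=1, m=2): events B2->S, B1->T, B3->T, B4->T, B6->S, B5->F, B7->T; covers B1=T, B2=S, B3=T, B4=T, B5=F, B6=S, B7=T
input #4 (d=2, k=5, m=6): events B2->S, B1->T, B3->T, B4->F, B6->S, B5->F, B7->T; covers B1=T, B2=S, B3=T, B4=F, B5=F, B6=S, B7=T
input #5 (d=2, k=4, m=6): events B2->S, B1->T, B3->T, B4->F, B6->S, B5->F, B7->T; covers B1=T, B2=S, B3=T, B4=F, B5=F, B6=S, B7=T
input #6 (d=2, k=2, m=6): events B2->S, B1->T, B3->F, B4->F, B6->S, B5->F, B7->T; covers B1=T, B2=S, B3=F, B4=F, B5=F, B6=S, B7=T
input #7 (d=0, k=2, m=2): events B2->E, B1->F, B3->T, B4->T, B6->E, B5->F, B7->T; covers B1=F, B2=E, B3=T, B4=T, B5=F, B6=E, B7=T
input #8 (d=1, k=1, m=5): events B2->E, B1->F, B3->T, B4->T, B6->S, B5->F, B7->T; covers B1=F, B2=E, B3=T, B4=T, B5=F, B6=S, B7=T
input #9 (d=-1, k=2, m=2): events B2->E, B1->F, B3->T, B4->T, B6->S, B5->F, B7->T; covers B1=F, B2=E, B3=T, B4=T, B5=F, B6=S, B7=T
the full pool covers 12 outcomes: B1=T, B1=F, B2=S, B2=E, B3=T, B3=F, B4=T, B4=F, B5=F, B6=S, B6=E, B7=T
size 1 is not enough: best union over all size-1 subsets is 7/12
at size 2, {6, 7} reaches all 12 outcomes; every lexicographically earlier size-2 subset fails

Answer: 6, 7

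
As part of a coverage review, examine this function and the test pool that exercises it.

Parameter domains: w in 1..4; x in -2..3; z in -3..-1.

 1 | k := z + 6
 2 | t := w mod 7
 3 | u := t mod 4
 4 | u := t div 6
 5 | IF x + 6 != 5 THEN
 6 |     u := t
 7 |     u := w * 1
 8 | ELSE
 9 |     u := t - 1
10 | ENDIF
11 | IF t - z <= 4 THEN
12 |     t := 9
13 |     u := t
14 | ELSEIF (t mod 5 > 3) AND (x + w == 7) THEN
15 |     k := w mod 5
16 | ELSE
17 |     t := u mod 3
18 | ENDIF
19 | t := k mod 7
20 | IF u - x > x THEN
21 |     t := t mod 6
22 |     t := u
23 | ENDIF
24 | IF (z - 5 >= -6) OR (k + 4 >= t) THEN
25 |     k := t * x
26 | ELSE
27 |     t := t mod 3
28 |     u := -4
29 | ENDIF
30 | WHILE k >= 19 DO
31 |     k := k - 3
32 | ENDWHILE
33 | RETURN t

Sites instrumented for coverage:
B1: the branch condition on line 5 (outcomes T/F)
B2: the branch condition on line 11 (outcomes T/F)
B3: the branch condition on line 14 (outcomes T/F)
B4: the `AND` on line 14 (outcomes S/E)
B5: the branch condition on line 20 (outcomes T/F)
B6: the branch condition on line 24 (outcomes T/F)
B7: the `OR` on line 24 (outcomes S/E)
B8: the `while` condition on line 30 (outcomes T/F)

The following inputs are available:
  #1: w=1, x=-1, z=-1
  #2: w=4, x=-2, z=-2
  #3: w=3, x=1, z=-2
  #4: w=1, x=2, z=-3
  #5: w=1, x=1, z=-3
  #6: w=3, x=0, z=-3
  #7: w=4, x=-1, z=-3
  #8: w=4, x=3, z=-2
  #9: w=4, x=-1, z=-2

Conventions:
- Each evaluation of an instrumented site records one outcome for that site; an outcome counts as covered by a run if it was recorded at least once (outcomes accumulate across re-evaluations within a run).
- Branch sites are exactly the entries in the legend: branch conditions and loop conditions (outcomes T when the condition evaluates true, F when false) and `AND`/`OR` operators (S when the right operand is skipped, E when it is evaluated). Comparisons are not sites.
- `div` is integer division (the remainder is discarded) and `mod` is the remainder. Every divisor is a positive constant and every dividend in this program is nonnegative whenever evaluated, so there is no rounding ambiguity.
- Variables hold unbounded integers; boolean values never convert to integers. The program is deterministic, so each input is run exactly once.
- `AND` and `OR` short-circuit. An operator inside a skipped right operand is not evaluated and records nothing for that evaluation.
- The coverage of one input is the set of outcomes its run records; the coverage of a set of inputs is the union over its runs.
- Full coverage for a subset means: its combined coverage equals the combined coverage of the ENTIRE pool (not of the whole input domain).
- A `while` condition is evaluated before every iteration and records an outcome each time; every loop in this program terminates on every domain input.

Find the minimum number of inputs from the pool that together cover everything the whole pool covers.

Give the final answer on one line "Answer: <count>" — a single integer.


input #1 (w=1, x=-1, z=-1): events B1->F, B2->T, B5->T, B7->S, B6->T, B8->F; covers B1=F, B2=T, B5=T, B6=T, B7=S, B8=F
input #2 (w=4, x=-2, z=-2): events B1->T, B2->F, B4->E, B3->F, B5->T, B7->E, B6->T, B8->F; covers B1=T, B2=F, B3=F, B4=E, B5=T, B6=T, B7=E, B8=F
input #3 (w=3, x=1, z=-2): events B1->T, B2->F, B4->S, B3->F, B5->T, B7->E, B6->T, B8->F; covers B1=T, B2=F, B3=F, B4=S, B5=T, B6=T, B7=E, B8=F
input #4 (w=1, x=2, z=-3): events B1->T, B2->T, B5->T, B7->E, B6->F, B8->F; covers B1=T, B2=T, B5=T, B6=F, B7=E, B8=F
input #5 (w=1, x=1, z=-3): events B1->T, B2->T, B5->T, B7->E, B6->F, B8->F; covers B1=T, B2=T, B5=T, B6=F, B7=E, B8=F
input #6 (w=3, x=0, z=-3): events B1->T, B2->F, B4->S, B3->F, B5->T, B7->E, B6->T, B8->F; covers B1=T, B2=F, B3=F, B4=S, B5=T, B6=T, B7=E, B8=F
input #7 (w=4, x=-1, z=-3): events B1->F, B2->F, B4->E, B3->F, B5->T, B7->E, B6->T, B8->F; covers B1=F, B2=F, B3=F, B4=E, B5=T, B6=T, B7=E, B8=F
input #8 (w=4, x=3, z=-2): events B1->T, B2->F, B4->E, B3->T, B5->F, B7->E, B6->T, B8->F; covers B1=T, B2=F, B3=T, B4=E, B5=F, B6=T, B7=E, B8=F
input #9 (w=4, x=-1, z=-2): events B1->F, B2->F, B4->E, B3->F, B5->T, B7->E, B6->T, B8->F; covers B1=F, B2=F, B3=F, B4=E, B5=T, B6=T, B7=E, B8=F
pool-wide coverage (15 outcomes): B1=T, B1=F, B2=T, B2=F, B3=T, B3=F, B4=S, B4=E, B5=T, B5=F, B6=T, B6=F, B7=S, B7=E, B8=F
checked all size-1 subsets: none covers 15 outcomes (max 8/15)
checked all size-2 subsets: none covers 15 outcomes (max 12/15)
checked all size-3 subsets: none covers 15 outcomes (max 14/15)
at size 4, {1, 3, 4, 8} reaches all 15 outcomes; every lexicographically earlier size-4 subset fails
Answer: 4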